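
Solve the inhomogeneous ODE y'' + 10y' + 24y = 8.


Characteristic roots of r² + 10r + 24 = 0 are -6, -4.
y_h = C₁e^(-6x) + C₂e^(-4x).
Constant forcing; try y_p = A. Then 24A = 8 ⇒ A = 1/3.
General solution: y = C₁e^(-6x) + C₂e^(-4x) + 1/3.


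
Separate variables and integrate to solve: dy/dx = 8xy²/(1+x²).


Separate: dy/y² = 8x/(1+x²) dx.
Integrate LHS: ∫ dy/y² = -1/y.
Integrate RHS via u = 1+x²: 4ln(1+x²) + C.
Result: -1/y = 4ln(1+x²) + C.


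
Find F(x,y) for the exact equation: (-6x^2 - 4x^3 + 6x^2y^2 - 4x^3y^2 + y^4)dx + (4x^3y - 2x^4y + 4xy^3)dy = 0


Check exactness: ∂M/∂y = 12x^2y - 8x^3y + 4y^3 and ∂N/∂x = 12x^2y - 8x^3y + 4y^3; equal, so the equation is exact.
Integrate M with respect to x (treating y as constant): ∫M dx = -2x^3 - x^4 + 2x^3y^2 - x^4y^2 + xy^4 + h(y).
Differentiate w.r.t. y and set equal to N: all terms match, so h'(y) = 0 and h is a constant absorbed into C.
General solution: -2x^3 - x^4 + 2x^3y^2 - x^4y^2 + xy^4 = C.


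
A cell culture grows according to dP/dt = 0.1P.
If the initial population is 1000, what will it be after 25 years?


The ODE dP/dt = 0.1P has solution P(t) = P(0)e^(0.1t).
Substitute P(0) = 1000 and t = 25: P(25) = 1000 e^(2.50) ≈ 12182.


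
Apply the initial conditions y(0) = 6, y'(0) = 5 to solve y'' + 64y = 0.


Characteristic roots of r² + 64 = 0 are ±8i, so y = C₁cos(8x) + C₂sin(8x).
Apply y(0) = 6: C₁ = 6. Differentiate and apply y'(0) = 5: 8·C₂ = 5, so C₂ = 5/8.
Particular solution: y = 6cos(8x) + (5/8)sin(8x).


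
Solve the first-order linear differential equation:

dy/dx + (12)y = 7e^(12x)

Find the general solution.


P(x) = 12 ⇒ μ = e^(12x).
(μ y)' = 7e^(24x) ⇒ μ y = (7/24)e^(24x) + C.
Divide by μ: y = (7/24)e^(12x) + Ce^(-12x).


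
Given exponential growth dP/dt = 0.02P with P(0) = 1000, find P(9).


The ODE dP/dt = 0.02P has solution P(t) = P(0)e^(0.02t).
Substitute P(0) = 1000 and t = 9: P(9) = 1000 e^(0.18) ≈ 1197.


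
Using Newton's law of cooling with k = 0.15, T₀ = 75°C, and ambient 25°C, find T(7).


Newton's law: dT/dt = -k(T - T_a) has solution T(t) = T_a + (T₀ - T_a)e^(-kt).
Plug in T_a = 25, T₀ = 75, k = 0.15, t = 7: T(7) = 25 + (50)e^(-1.05) ≈ 42.5°C.


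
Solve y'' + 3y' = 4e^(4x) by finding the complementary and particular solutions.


Characteristic roots of r² + 3r = 0 are -3, 0.
y_h = C₁e^(-3x) + C₂.
Forcing exponent 4 is not a characteristic root; try y_p = Ae^(4x).
Substitute: A·(16 + (3)·4 + (0)) = A·28 = 4, so A = 1/7.
General solution: y = C₁e^(-3x) + C₂ + (1/7)e^(4x).


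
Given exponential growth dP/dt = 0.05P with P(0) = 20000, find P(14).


The ODE dP/dt = 0.05P has solution P(t) = P(0)e^(0.05t).
Substitute P(0) = 20000 and t = 14: P(14) = 20000 e^(0.70) ≈ 40275.


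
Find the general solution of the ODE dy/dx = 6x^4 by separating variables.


Integrate both sides with respect to x: y = ∫ 6x^4 dx = (6/5)x^5 + C.


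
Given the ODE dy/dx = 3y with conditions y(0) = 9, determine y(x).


General solution of y' = 3y is y = Ce^(3x).
Apply y(0) = 9: C = 9.
Particular solution: y = 9e^(3x).


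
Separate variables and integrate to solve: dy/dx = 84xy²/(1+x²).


Separate: dy/y² = 84x/(1+x²) dx.
Integrate LHS: ∫ dy/y² = -1/y.
Integrate RHS via u = 1+x²: 42ln(1+x²) + C.
Result: -1/y = 42ln(1+x²) + C.


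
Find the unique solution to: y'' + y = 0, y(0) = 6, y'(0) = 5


Characteristic roots of r² + 1 = 0 are ±1i, so y = C₁cos(x) + C₂sin(x).
Apply y(0) = 6: C₁ = 6. Differentiate and apply y'(0) = 5: 1·C₂ = 5, so C₂ = 5.
Particular solution: y = 6cos(x) + 5sin(x).


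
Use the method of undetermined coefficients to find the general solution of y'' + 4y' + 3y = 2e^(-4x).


Characteristic roots of r² + 4r + 3 = 0 are -1, -3.
y_h = C₁e^(-x) + C₂e^(-3x).
Forcing exponent -4 is not a characteristic root; try y_p = Ae^(-4x).
Substitute: A·(16 + (4)·-4 + (3)) = A·3 = 2, so A = 2/3.
General solution: y = C₁e^(-x) + C₂e^(-3x) + (2/3)e^(-4x).


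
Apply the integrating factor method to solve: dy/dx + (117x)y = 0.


P(x) = 117x ⇒ μ = e^((117/2)x²).
Q(x) = 0 so μ y is constant: y = Ce^(-(117/2)x²).


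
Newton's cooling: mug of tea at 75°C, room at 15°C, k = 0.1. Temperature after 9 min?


Newton's law: dT/dt = -k(T - T_a) has solution T(t) = T_a + (T₀ - T_a)e^(-kt).
Plug in T_a = 15, T₀ = 75, k = 0.1, t = 9: T(9) = 15 + (60)e^(-0.90) ≈ 39.4°C.


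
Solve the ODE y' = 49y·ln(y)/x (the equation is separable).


Separate: dy/[y ln(y)] = 49 dx/x.
Substitute u = ln(y): du/u = 49 dx/x.
Integrate: ln|ln(y)| = 49ln|x| + C₀, hence ln(y) = C·x^49.


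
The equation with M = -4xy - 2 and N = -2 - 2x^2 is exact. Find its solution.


Check exactness: ∂M/∂y = -4x and ∂N/∂x = -4x; equal, so the equation is exact.
Integrate M with respect to x (treating y as constant): ∫M dx = -2x^2y - 2x + h(y).
Differentiate w.r.t. y and set equal to N: the x-dependent terms already match, leaving h'(y) = -2. Integrate: h(y) = -2y.
So F(x,y) = -2y - 2x^2y - 2x.
General solution: -2y - 2x^2y - 2x = C.


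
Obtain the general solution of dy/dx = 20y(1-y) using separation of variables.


Separate: dy/[y(1-y)] = 20 dx.
Partial fractions: 1/[y(1-y)] = 1/y + 1/(1-y).
Integrate: ln|y/(1-y)| = 20x + C₀.
Solve for y: y = 1/(1 + Ce^(-20x)).


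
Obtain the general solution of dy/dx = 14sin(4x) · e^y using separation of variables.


Separate: e^(-y) dy = 14sin(4x) dx.
Integrate: -e^(-y) = -(7/2)cos(4x) + C₀.
Rearrange: e^(-y) = (7/2)cos(4x) + C.


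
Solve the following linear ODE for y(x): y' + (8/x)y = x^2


P(x) = 8/x ⇒ μ = x^8.
(x^8 y)' = x^10 ⇒ x^8 y = x^11/(11) + C.
Solve for y: y = (1/11)x^3 + C/x^8.


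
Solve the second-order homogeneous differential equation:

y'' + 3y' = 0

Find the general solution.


Characteristic equation: r² + 3r = 0.
Factor: (r + 3)(r - 0) = 0 ⇒ r = -3, 0 (distinct real).
General solution: y = C₁e^(-3x) + C₂.


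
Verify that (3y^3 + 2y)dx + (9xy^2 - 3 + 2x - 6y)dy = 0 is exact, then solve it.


Check exactness: ∂M/∂y = 9y^2 + 2 and ∂N/∂x = 9y^2 + 2; equal, so the equation is exact.
Integrate M with respect to x (treating y as constant): ∫M dx = 3xy^3 + 2xy + h(y).
Differentiate w.r.t. y and set equal to N: the x-dependent terms already match, leaving h'(y) = -3 - 6y. Integrate: h(y) = -3y - 3y^2.
So F(x,y) = 3xy^3 - 3y + 2xy - 3y^2.
General solution: 3xy^3 - 3y + 2xy - 3y^2 = C.


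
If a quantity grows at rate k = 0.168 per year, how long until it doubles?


Exponential growth: P(t) = P₀ e^(0.168t). Set P(t)/P₀ = 2: e^(0.168t) = 2.
Solve: t = ln(2)/0.168 ≈ 4.13 years.


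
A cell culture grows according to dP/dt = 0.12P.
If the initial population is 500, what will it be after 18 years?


The ODE dP/dt = 0.12P has solution P(t) = P(0)e^(0.12t).
Substitute P(0) = 500 and t = 18: P(18) = 500 e^(2.16) ≈ 4336.


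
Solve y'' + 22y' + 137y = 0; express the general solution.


Characteristic equation: r² + 22r + 137 = 0.
Discriminant is negative; roots r = -11 ± 4i (complex conjugate pair).
General solution uses e^(α x)(C₁ cos(β x) + C₂ sin(β x)): y = e^(-11x)(C₁cos(4x) + C₂sin(4x)).


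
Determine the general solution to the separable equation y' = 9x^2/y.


Separate variables: y dy = 9x^2 dx.
Integrate both sides: y²/2 = 3x^3 + C₀.
Multiply by 2: y² = 6x^3 + C.


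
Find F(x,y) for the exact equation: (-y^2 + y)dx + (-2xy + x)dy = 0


Check exactness: ∂M/∂y = -2y + 1 and ∂N/∂x = -2y + 1; equal, so the equation is exact.
Integrate M with respect to x (treating y as constant): ∫M dx = -xy^2 + xy + h(y).
Differentiate w.r.t. y and set equal to N: all terms match, so h'(y) = 0 and h is a constant absorbed into C.
General solution: -xy^2 + xy = C.


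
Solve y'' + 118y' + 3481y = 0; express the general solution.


Characteristic equation: r² + 118r + 3481 = 0, i.e. (r + 59)² = 0.
Repeated root r = -59; include an x factor for the second linearly independent solution.
General solution: y = (C₁ + C₂x)e^(-59x).


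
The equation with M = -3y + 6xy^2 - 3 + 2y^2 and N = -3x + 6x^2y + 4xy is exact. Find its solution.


Check exactness: ∂M/∂y = -3 + 12xy + 4y and ∂N/∂x = -3 + 12xy + 4y; equal, so the equation is exact.
Integrate M with respect to x (treating y as constant): ∫M dx = -3xy + 3x^2y^2 - 3x + 2xy^2 + h(y).
Differentiate w.r.t. y and set equal to N: all terms match, so h'(y) = 0 and h is a constant absorbed into C.
General solution: -3xy + 3x^2y^2 - 3x + 2xy^2 = C.


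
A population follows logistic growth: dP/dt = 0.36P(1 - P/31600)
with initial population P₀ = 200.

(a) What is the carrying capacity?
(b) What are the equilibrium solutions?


Logistic ODE dP/dt = 0.36P(1 - P/31600) has equilibria where dP/dt = 0, i.e. P = 0 or P = 31600.
The coefficient (1 - P/K) = 0 when P = K, identifying K = 31600 as the carrying capacity.
(a) K = 31600; (b) equilibria P = 0 and P = 31600.


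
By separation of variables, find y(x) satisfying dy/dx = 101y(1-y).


Separate: dy/[y(1-y)] = 101 dx.
Partial fractions: 1/[y(1-y)] = 1/y + 1/(1-y).
Integrate: ln|y/(1-y)| = 101x + C₀.
Solve for y: y = 1/(1 + Ce^(-101x)).


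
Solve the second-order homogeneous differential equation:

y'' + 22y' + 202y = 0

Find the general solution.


Characteristic equation: r² + 22r + 202 = 0.
Discriminant is negative; roots r = -11 ± 9i (complex conjugate pair).
General solution uses e^(α x)(C₁ cos(β x) + C₂ sin(β x)): y = e^(-11x)(C₁cos(9x) + C₂sin(9x)).


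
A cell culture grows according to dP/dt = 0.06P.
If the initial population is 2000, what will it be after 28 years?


The ODE dP/dt = 0.06P has solution P(t) = P(0)e^(0.06t).
Substitute P(0) = 2000 and t = 28: P(28) = 2000 e^(1.68) ≈ 10731.


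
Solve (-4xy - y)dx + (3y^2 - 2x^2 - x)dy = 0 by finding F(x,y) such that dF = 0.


Check exactness: ∂M/∂y = -4x - 1 and ∂N/∂x = -4x - 1; equal, so the equation is exact.
Integrate M with respect to x (treating y as constant): ∫M dx = -2x^2y - xy + h(y).
Differentiate w.r.t. y and set equal to N: the x-dependent terms already match, leaving h'(y) = 3y^2. Integrate: h(y) = y^3.
So F(x,y) = y^3 - 2x^2y - xy.
General solution: y^3 - 2x^2y - xy = C.


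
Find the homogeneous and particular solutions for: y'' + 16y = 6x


Homogeneous: r² + 16 = 0 ⇒ r = ±4i, y_h = C₁cos(4x) + C₂sin(4x).
Polynomial forcing; try y_p = Ax + B. Then y_p'' + 16 y_p = 16(Ax + B) = 6x, so B = 0 and A = 3/8.
General solution: y = C₁cos(4x) + C₂sin(4x) + (3/8)x.


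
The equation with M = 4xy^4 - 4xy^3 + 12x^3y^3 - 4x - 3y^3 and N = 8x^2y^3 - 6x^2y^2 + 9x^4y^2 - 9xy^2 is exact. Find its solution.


Check exactness: ∂M/∂y = 16xy^3 - 12xy^2 + 36x^3y^2 - 9y^2 and ∂N/∂x = 16xy^3 - 12xy^2 + 36x^3y^2 - 9y^2; equal, so the equation is exact.
Integrate M with respect to x (treating y as constant): ∫M dx = 2x^2y^4 - 2x^2y^3 + 3x^4y^3 - 2x^2 - 3xy^3 + h(y).
Differentiate w.r.t. y and set equal to N: all terms match, so h'(y) = 0 and h is a constant absorbed into C.
General solution: 2x^2y^4 - 2x^2y^3 + 3x^4y^3 - 2x^2 - 3xy^3 = C.


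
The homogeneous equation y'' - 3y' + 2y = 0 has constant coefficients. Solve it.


Characteristic equation: r² - 3r + 2 = 0.
Factor: (r - 1)(r - 2) = 0 ⇒ r = 1, 2 (distinct real).
General solution: y = C₁e^(x) + C₂e^(2x).


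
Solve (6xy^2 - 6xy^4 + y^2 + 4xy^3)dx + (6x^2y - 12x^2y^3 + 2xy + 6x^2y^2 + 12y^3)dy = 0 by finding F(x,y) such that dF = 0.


Check exactness: ∂M/∂y = 12xy - 24xy^3 + 2y + 12xy^2 and ∂N/∂x = 12xy - 24xy^3 + 2y + 12xy^2; equal, so the equation is exact.
Integrate M with respect to x (treating y as constant): ∫M dx = 3x^2y^2 - 3x^2y^4 + xy^2 + 2x^2y^3 + h(y).
Differentiate w.r.t. y and set equal to N: the x-dependent terms already match, leaving h'(y) = 12y^3. Integrate: h(y) = 3y^4.
So F(x,y) = 3x^2y^2 - 3x^2y^4 + xy^2 + 2x^2y^3 + 3y^4.
General solution: 3x^2y^2 - 3x^2y^4 + xy^2 + 2x^2y^3 + 3y^4 = C.


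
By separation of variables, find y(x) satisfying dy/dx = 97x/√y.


Separate: √y dy = 97x dx.
Integrate: (2/3)y^(3/2) = (97/2)x² + C.


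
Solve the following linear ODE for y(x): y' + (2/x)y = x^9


P(x) = 2/x ⇒ μ = x^2.
(x^2 y)' = x^2·x^9 = x^11.
Integrate: x^2 y = x^12/(12) + C.
Solve for y: y = (1/12)x^10 + C/x^2.


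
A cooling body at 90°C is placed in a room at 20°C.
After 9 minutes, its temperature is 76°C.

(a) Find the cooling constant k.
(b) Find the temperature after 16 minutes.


Newton's law: T(t) = T_a + (T₀ - T_a)e^(-kt).
(a) Use T(9) = 76: (76 - 20)/(90 - 20) = e^(-k·9), so k = -ln(0.800)/9 ≈ 0.0248.
(b) Apply k to t = 16: T(16) = 20 + (70)e^(-0.397) ≈ 67.1°C.


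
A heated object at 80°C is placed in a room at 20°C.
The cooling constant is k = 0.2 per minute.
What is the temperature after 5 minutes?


Newton's law: dT/dt = -k(T - T_a) has solution T(t) = T_a + (T₀ - T_a)e^(-kt).
Plug in T_a = 20, T₀ = 80, k = 0.2, t = 5: T(5) = 20 + (60)e^(-1.00) ≈ 42.1°C.


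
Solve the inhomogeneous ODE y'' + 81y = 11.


Homogeneous part: r² + 81 = 0 ⇒ r = ±9i, so y_h = C₁cos(9x) + C₂sin(9x).
Try constant y_p = A; plug in: 81A = 11 ⇒ A = 11/81.
General solution: y = C₁cos(9x) + C₂sin(9x) + 11/81.


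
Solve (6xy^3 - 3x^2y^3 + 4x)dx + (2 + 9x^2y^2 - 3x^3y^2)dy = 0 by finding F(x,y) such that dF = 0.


Check exactness: ∂M/∂y = 18xy^2 - 9x^2y^2 and ∂N/∂x = 18xy^2 - 9x^2y^2; equal, so the equation is exact.
Integrate M with respect to x (treating y as constant): ∫M dx = 3x^2y^3 - x^3y^3 + 2x^2 + h(y).
Differentiate w.r.t. y and set equal to N: the x-dependent terms already match, leaving h'(y) = 2. Integrate: h(y) = 2y.
So F(x,y) = 2y + 3x^2y^3 - x^3y^3 + 2x^2.
General solution: 2y + 3x^2y^3 - x^3y^3 + 2x^2 = C.


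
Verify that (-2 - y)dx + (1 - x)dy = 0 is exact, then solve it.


Check exactness: ∂M/∂y = -1 and ∂N/∂x = -1; equal, so the equation is exact.
Integrate M with respect to x (treating y as constant): ∫M dx = -2x - xy + h(y).
Differentiate w.r.t. y and set equal to N: the x-dependent terms already match, leaving h'(y) = 1. Integrate: h(y) = y.
So F(x,y) = -2x + y - xy.
General solution: -2x + y - xy = C.


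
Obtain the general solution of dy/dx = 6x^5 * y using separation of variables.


Separate variables: dy/y = 6x^5 dx.
Integrate: ln|y| = x^6 + C₀.
Exponentiate: y = Ce^(x^6).


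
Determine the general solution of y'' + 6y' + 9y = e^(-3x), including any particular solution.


Characteristic polynomial (r + 3)² = 0; repeated root r = -3.
y_h = (C₁ + C₂x)e^(-3x). Forcing matches the repeated root (resonance), so try y_p = Ax² e^(-3x).
Substitute and solve for A: 2A = 1, so A = 1/2.
General solution: y = (C₁ + C₂x + (1/2)x²)e^(-3x).


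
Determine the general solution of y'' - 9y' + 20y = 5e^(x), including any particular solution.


Characteristic roots of r² - 9r + 20 = 0 are 4, 5.
y_h = C₁e^(4x) + C₂e^(5x).
Forcing exponent 1 is not a characteristic root; try y_p = Ae^(x).
Substitute: A·(1 + (-9)·1 + (20)) = A·12 = 5, so A = 5/12.
General solution: y = C₁e^(4x) + C₂e^(5x) + (5/12)e^(x).


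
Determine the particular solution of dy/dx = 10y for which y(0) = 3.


General solution of y' = 10y is y = Ce^(10x).
Apply y(0) = 3: C = 3.
Particular solution: y = 3e^(10x).


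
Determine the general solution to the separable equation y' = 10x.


Integrate both sides with respect to x: y = ∫ 10x dx = 5x^2 + C.


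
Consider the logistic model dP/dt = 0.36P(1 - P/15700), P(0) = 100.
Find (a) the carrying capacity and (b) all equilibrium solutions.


Logistic ODE dP/dt = 0.36P(1 - P/15700) has equilibria where dP/dt = 0, i.e. P = 0 or P = 15700.
The coefficient (1 - P/K) = 0 when P = K, identifying K = 15700 as the carrying capacity.
(a) K = 15700; (b) equilibria P = 0 and P = 15700.


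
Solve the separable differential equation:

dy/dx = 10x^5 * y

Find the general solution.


Separate variables: dy/y = 10x^5 dx.
Integrate: ln|y| = (5/3)x^6 + C₀.
Exponentiate: y = Ce^((5/3)x^6).


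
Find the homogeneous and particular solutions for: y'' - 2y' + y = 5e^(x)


Characteristic polynomial (r - 1)² = 0; repeated root r = 1.
y_h = (C₁ + C₂x)e^(x). Forcing matches the repeated root (resonance), so try y_p = Ax² e^(x).
Substitute and solve for A: 2A = 5, so A = 5/2.
General solution: y = (C₁ + C₂x + (5/2)x²)e^(x).


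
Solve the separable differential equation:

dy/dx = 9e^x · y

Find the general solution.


Separate variables: dy/y = 9e^x dx.
Integrate: ln|y| = 9e^x + C₀.
Exponentiate: y = Ce^(9e^x).


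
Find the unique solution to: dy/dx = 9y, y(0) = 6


General solution of y' = 9y is y = Ce^(9x).
Apply y(0) = 6: C = 6.
Particular solution: y = 6e^(9x).


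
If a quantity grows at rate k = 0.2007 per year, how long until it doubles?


Exponential growth: P(t) = P₀ e^(0.2007t). Set P(t)/P₀ = 2: e^(0.2007t) = 2.
Solve: t = ln(2)/0.2007 ≈ 3.45 years.


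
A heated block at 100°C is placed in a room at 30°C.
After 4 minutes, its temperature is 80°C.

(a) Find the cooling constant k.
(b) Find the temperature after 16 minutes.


Newton's law: T(t) = T_a + (T₀ - T_a)e^(-kt).
(a) Use T(4) = 80: (80 - 30)/(100 - 30) = e^(-k·4), so k = -ln(0.714)/4 ≈ 0.0841.
(b) Apply k to t = 16: T(16) = 30 + (70)e^(-1.346) ≈ 48.2°C.


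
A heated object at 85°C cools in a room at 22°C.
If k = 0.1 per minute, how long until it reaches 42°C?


From T(t) = T_a + (T₀ - T_a)e^(-kt), set T(t) = 42:
(42 - 22) / (85 - 22) = e^(-0.1t), so t = -ln(0.317)/0.1 ≈ 11.5 minutes.


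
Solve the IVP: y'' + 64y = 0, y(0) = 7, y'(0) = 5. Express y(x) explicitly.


Characteristic roots of r² + 64 = 0 are ±8i, so y = C₁cos(8x) + C₂sin(8x).
Apply y(0) = 7: C₁ = 7. Differentiate and apply y'(0) = 5: 8·C₂ = 5, so C₂ = 5/8.
Particular solution: y = 7cos(8x) + (5/8)sin(8x).


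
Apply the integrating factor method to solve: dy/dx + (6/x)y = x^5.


P(x) = 6/x ⇒ μ = x^6.
(x^6 y)' = x^11 ⇒ x^6 y = x^12/(12) + C.
Solve for y: y = (1/12)x^6 + C/x^6.


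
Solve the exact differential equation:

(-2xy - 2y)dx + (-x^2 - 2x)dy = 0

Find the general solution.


Check exactness: ∂M/∂y = -2x - 2 and ∂N/∂x = -2x - 2; equal, so the equation is exact.
Integrate M with respect to x (treating y as constant): ∫M dx = -x^2y - 2xy + h(y).
Differentiate w.r.t. y and set equal to N: all terms match, so h'(y) = 0 and h is a constant absorbed into C.
General solution: -x^2y - 2xy = C.


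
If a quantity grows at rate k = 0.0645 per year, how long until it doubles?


Exponential growth: P(t) = P₀ e^(0.0645t). Set P(t)/P₀ = 2: e^(0.0645t) = 2.
Solve: t = ln(2)/0.0645 ≈ 10.75 years.


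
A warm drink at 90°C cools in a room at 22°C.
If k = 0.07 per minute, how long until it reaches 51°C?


From T(t) = T_a + (T₀ - T_a)e^(-kt), set T(t) = 51:
(51 - 22) / (90 - 22) = e^(-0.07t), so t = -ln(0.426)/0.07 ≈ 12.2 minutes.


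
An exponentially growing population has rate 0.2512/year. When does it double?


Exponential growth: P(t) = P₀ e^(0.2512t). Set P(t)/P₀ = 2: e^(0.2512t) = 2.
Solve: t = ln(2)/0.2512 ≈ 2.76 years.


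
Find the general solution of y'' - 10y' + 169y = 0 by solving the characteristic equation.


Characteristic equation: r² - 10r + 169 = 0.
Discriminant is negative; roots r = 5 ± 12i (complex conjugate pair).
General solution uses e^(α x)(C₁ cos(β x) + C₂ sin(β x)): y = e^(5x)(C₁cos(12x) + C₂sin(12x)).


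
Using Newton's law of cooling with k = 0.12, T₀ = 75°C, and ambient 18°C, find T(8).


Newton's law: dT/dt = -k(T - T_a) has solution T(t) = T_a + (T₀ - T_a)e^(-kt).
Plug in T_a = 18, T₀ = 75, k = 0.12, t = 8: T(8) = 18 + (57)e^(-0.96) ≈ 39.8°C.


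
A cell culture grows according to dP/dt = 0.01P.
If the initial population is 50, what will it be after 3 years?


The ODE dP/dt = 0.01P has solution P(t) = P(0)e^(0.01t).
Substitute P(0) = 50 and t = 3: P(3) = 50 e^(0.03) ≈ 52.


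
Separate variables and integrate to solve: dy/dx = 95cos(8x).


g(y) = 1, so integrate directly: y = ∫ 95cos(8x) dx = (95/8)sin(8x) + C.


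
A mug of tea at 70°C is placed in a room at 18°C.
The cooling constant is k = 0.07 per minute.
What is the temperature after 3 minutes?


Newton's law: dT/dt = -k(T - T_a) has solution T(t) = T_a + (T₀ - T_a)e^(-kt).
Plug in T_a = 18, T₀ = 70, k = 0.07, t = 3: T(3) = 18 + (52)e^(-0.21) ≈ 60.2°C.


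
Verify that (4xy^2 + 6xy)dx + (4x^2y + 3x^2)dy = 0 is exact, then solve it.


Check exactness: ∂M/∂y = 8xy + 6x and ∂N/∂x = 8xy + 6x; equal, so the equation is exact.
Integrate M with respect to x (treating y as constant): ∫M dx = 2x^2y^2 + 3x^2y + h(y).
Differentiate w.r.t. y and set equal to N: all terms match, so h'(y) = 0 and h is a constant absorbed into C.
General solution: 2x^2y^2 + 3x^2y = C.


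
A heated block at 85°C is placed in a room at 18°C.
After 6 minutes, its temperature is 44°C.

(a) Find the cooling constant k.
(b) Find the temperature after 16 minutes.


Newton's law: T(t) = T_a + (T₀ - T_a)e^(-kt).
(a) Use T(6) = 44: (44 - 18)/(85 - 18) = e^(-k·6), so k = -ln(0.388)/6 ≈ 0.1578.
(b) Apply k to t = 16: T(16) = 18 + (67)e^(-2.524) ≈ 23.4°C.


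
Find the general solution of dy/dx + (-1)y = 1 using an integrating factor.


P(x) = -1 ⇒ μ = e^(-x).
(μ y)' = e^(-x) ⇒ μ y = -e^(-x) + C.
Divide by μ: y = -1 + Ce^(x).


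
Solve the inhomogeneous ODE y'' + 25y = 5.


Homogeneous part: r² + 25 = 0 ⇒ r = ±5i, so y_h = C₁cos(5x) + C₂sin(5x).
Try constant y_p = A; plug in: 25A = 5 ⇒ A = 1/5.
General solution: y = C₁cos(5x) + C₂sin(5x) + 1/5.


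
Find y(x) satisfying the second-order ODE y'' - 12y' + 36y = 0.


Characteristic equation: r² - 12r + 36 = 0, i.e. (r - 6)² = 0.
Repeated root r = 6; include an x factor for the second linearly independent solution.
General solution: y = (C₁ + C₂x)e^(6x).


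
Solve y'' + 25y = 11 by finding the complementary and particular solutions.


Homogeneous part: r² + 25 = 0 ⇒ r = ±5i, so y_h = C₁cos(5x) + C₂sin(5x).
Try constant y_p = A; plug in: 25A = 11 ⇒ A = 11/25.
General solution: y = C₁cos(5x) + C₂sin(5x) + 11/25.


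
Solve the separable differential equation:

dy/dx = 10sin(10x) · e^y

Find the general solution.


Separate: e^(-y) dy = 10sin(10x) dx.
Integrate: -e^(-y) = -cos(10x) + C₀.
Rearrange: e^(-y) = cos(10x) + C.


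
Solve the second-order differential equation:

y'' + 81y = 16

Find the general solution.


Homogeneous part: r² + 81 = 0 ⇒ r = ±9i, so y_h = C₁cos(9x) + C₂sin(9x).
Try constant y_p = A; plug in: 81A = 16 ⇒ A = 16/81.
General solution: y = C₁cos(9x) + C₂sin(9x) + 16/81.


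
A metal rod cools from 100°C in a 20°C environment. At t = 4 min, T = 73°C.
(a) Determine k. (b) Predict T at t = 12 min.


Newton's law: T(t) = T_a + (T₀ - T_a)e^(-kt).
(a) Use T(4) = 73: (73 - 20)/(100 - 20) = e^(-k·4), so k = -ln(0.662)/4 ≈ 0.1029.
(b) Apply k to t = 12: T(12) = 20 + (80)e^(-1.235) ≈ 43.3°C.


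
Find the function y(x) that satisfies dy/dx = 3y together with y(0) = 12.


General solution of y' = 3y is y = Ce^(3x).
Apply y(0) = 12: C = 12.
Particular solution: y = 12e^(3x).


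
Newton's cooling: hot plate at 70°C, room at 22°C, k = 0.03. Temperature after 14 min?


Newton's law: dT/dt = -k(T - T_a) has solution T(t) = T_a + (T₀ - T_a)e^(-kt).
Plug in T_a = 22, T₀ = 70, k = 0.03, t = 14: T(14) = 22 + (48)e^(-0.42) ≈ 53.5°C.


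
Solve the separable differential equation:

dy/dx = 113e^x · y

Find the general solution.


Separate variables: dy/y = 113e^x dx.
Integrate: ln|y| = 113e^x + C₀.
Exponentiate: y = Ce^(113e^x).


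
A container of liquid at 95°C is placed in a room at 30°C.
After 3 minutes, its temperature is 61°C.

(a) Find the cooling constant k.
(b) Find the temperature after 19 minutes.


Newton's law: T(t) = T_a + (T₀ - T_a)e^(-kt).
(a) Use T(3) = 61: (61 - 30)/(95 - 30) = e^(-k·3), so k = -ln(0.477)/3 ≈ 0.2468.
(b) Apply k to t = 19: T(19) = 30 + (65)e^(-4.689) ≈ 30.6°C.


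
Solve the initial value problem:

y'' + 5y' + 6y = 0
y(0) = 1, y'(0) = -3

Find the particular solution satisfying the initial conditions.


Characteristic roots of r² + 5r + 6 = 0 are -2, -3.
General solution y = c₁ e^(-2x) + c₂ e^(-3x).
Apply y(0) = 1: c₁ + c₂ = 1. Apply y'(0) = -3: -2 c₁ - 3 c₂ = -3.
Solve: c₁ = 0, c₂ = 1.
Particular solution: y = 0e^(-2x) + e^(-3x).


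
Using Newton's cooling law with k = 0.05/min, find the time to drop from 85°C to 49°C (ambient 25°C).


From T(t) = T_a + (T₀ - T_a)e^(-kt), set T(t) = 49:
(49 - 25) / (85 - 25) = e^(-0.05t), so t = -ln(0.400)/0.05 ≈ 18.3 minutes.


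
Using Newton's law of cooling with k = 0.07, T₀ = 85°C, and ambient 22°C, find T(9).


Newton's law: dT/dt = -k(T - T_a) has solution T(t) = T_a + (T₀ - T_a)e^(-kt).
Plug in T_a = 22, T₀ = 85, k = 0.07, t = 9: T(9) = 22 + (63)e^(-0.63) ≈ 55.6°C.


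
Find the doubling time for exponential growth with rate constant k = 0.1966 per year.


Exponential growth: P(t) = P₀ e^(0.1966t). Set P(t)/P₀ = 2: e^(0.1966t) = 2.
Solve: t = ln(2)/0.1966 ≈ 3.53 years.


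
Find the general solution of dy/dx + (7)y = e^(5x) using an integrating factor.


P(x) = 7 ⇒ μ = e^(7x).
(μ y)' = e^(12x) ⇒ μ y = e^(12x)/12 + C.
Divide by μ: y = (1/12)e^(5x) + Ce^(-7x).


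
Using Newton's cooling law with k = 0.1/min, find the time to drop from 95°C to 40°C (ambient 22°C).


From T(t) = T_a + (T₀ - T_a)e^(-kt), set T(t) = 40:
(40 - 22) / (95 - 22) = e^(-0.1t), so t = -ln(0.247)/0.1 ≈ 14.0 minutes.


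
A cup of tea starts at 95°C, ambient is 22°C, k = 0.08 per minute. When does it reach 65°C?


From T(t) = T_a + (T₀ - T_a)e^(-kt), set T(t) = 65:
(65 - 22) / (95 - 22) = e^(-0.08t), so t = -ln(0.589)/0.08 ≈ 6.6 minutes.


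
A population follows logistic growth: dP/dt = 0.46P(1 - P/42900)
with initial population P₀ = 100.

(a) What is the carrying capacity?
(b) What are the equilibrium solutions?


Logistic ODE dP/dt = 0.46P(1 - P/42900) has equilibria where dP/dt = 0, i.e. P = 0 or P = 42900.
The coefficient (1 - P/K) = 0 when P = K, identifying K = 42900 as the carrying capacity.
(a) K = 42900; (b) equilibria P = 0 and P = 42900.


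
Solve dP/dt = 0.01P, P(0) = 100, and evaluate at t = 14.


The ODE dP/dt = 0.01P has solution P(t) = P(0)e^(0.01t).
Substitute P(0) = 100 and t = 14: P(14) = 100 e^(0.14) ≈ 115.


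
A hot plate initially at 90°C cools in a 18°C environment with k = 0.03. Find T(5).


Newton's law: dT/dt = -k(T - T_a) has solution T(t) = T_a + (T₀ - T_a)e^(-kt).
Plug in T_a = 18, T₀ = 90, k = 0.03, t = 5: T(5) = 18 + (72)e^(-0.15) ≈ 80.0°C.


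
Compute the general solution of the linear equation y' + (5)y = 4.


P(x) = 5, Q(x) = 4; integrating factor μ = e^(5x).
(μ y)' = 4e^(5x) ⇒ μ y = (4/5)e^(5x) + C.
Divide by μ: y = 4/5 + Ce^(-5x).


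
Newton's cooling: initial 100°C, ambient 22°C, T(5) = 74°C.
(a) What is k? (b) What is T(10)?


Newton's law: T(t) = T_a + (T₀ - T_a)e^(-kt).
(a) Use T(5) = 74: (74 - 22)/(100 - 22) = e^(-k·5), so k = -ln(0.667)/5 ≈ 0.0811.
(b) Apply k to t = 10: T(10) = 22 + (78)e^(-0.811) ≈ 56.7°C.


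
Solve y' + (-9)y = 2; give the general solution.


P(x) = -9 ⇒ μ = e^(-9x).
(μ y)' = 2e^(-9x) ⇒ μ y = -(2/9)e^(-9x) + C.
Divide by μ: y = -2/9 + Ce^(9x).


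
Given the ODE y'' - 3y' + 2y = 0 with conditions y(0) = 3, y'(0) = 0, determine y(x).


Characteristic roots of r² - 3r + 2 = 0 are 1, 2.
General solution y = c₁ e^(x) + c₂ e^(2x).
Apply y(0) = 3: c₁ + c₂ = 3. Apply y'(0) = 0: 1 c₁ + 2 c₂ = 0.
Solve: c₁ = 6, c₂ = -3.
Particular solution: y = 6e^(x) - 3e^(2x).


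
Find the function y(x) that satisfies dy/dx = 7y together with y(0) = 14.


General solution of y' = 7y is y = Ce^(7x).
Apply y(0) = 14: C = 14.
Particular solution: y = 14e^(7x).


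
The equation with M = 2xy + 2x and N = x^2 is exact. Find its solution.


Check exactness: ∂M/∂y = 2x and ∂N/∂x = 2x; equal, so the equation is exact.
Integrate M with respect to x (treating y as constant): ∫M dx = x^2y + x^2 + h(y).
Differentiate w.r.t. y and set equal to N: all terms match, so h'(y) = 0 and h is a constant absorbed into C.
General solution: x^2y + x^2 = C.


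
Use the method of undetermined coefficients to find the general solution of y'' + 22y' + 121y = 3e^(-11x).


Characteristic polynomial (r + 11)² = 0; repeated root r = -11.
y_h = (C₁ + C₂x)e^(-11x). Forcing matches the repeated root (resonance), so try y_p = Ax² e^(-11x).
Substitute and solve for A: 2A = 3, so A = 3/2.
General solution: y = (C₁ + C₂x + (3/2)x²)e^(-11x).


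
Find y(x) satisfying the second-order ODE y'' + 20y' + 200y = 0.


Characteristic equation: r² + 20r + 200 = 0.
Discriminant is negative; roots r = -10 ± 10i (complex conjugate pair).
General solution uses e^(α x)(C₁ cos(β x) + C₂ sin(β x)): y = e^(-10x)(C₁cos(10x) + C₂sin(10x)).


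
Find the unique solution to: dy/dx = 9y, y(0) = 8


General solution of y' = 9y is y = Ce^(9x).
Apply y(0) = 8: C = 8.
Particular solution: y = 8e^(9x).


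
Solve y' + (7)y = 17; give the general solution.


P(x) = 7, Q(x) = 17; integrating factor μ = e^(7x).
(μ y)' = 17e^(7x) ⇒ μ y = (17/7)e^(7x) + C.
Divide by μ: y = 17/7 + Ce^(-7x).


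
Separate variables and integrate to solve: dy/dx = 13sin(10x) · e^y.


Separate: e^(-y) dy = 13sin(10x) dx.
Integrate: -e^(-y) = -(13/10)cos(10x) + C₀.
Rearrange: e^(-y) = (13/10)cos(10x) + C.


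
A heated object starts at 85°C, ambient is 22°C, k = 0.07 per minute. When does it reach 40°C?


From T(t) = T_a + (T₀ - T_a)e^(-kt), set T(t) = 40:
(40 - 22) / (85 - 22) = e^(-0.07t), so t = -ln(0.286)/0.07 ≈ 17.9 minutes.


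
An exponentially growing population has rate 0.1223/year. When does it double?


Exponential growth: P(t) = P₀ e^(0.1223t). Set P(t)/P₀ = 2: e^(0.1223t) = 2.
Solve: t = ln(2)/0.1223 ≈ 5.67 years.


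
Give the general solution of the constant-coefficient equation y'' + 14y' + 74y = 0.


Characteristic equation: r² + 14r + 74 = 0.
Discriminant is negative; roots r = -7 ± 5i (complex conjugate pair).
General solution uses e^(α x)(C₁ cos(β x) + C₂ sin(β x)): y = e^(-7x)(C₁cos(5x) + C₂sin(5x)).


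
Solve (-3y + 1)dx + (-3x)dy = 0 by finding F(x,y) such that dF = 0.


Check exactness: ∂M/∂y = -3 and ∂N/∂x = -3; equal, so the equation is exact.
Integrate M with respect to x (treating y as constant): ∫M dx = -3xy + x + h(y).
Differentiate w.r.t. y and set equal to N: all terms match, so h'(y) = 0 and h is a constant absorbed into C.
General solution: -3xy + x = C.


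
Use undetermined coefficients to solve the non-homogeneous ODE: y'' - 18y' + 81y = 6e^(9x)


Characteristic polynomial (r - 9)² = 0; repeated root r = 9.
y_h = (C₁ + C₂x)e^(9x). Forcing matches the repeated root (resonance), so try y_p = Ax² e^(9x).
Substitute and solve for A: 2A = 6, so A = 3.
General solution: y = (C₁ + C₂x + 3x²)e^(9x).


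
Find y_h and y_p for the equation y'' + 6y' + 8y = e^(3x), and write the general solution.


Characteristic roots of r² + 6r + 8 = 0 are -4, -2.
y_h = C₁e^(-4x) + C₂e^(-2x).
Forcing exponent 3 is not a characteristic root; try y_p = Ae^(3x).
Substitute: A·(9 + (6)·3 + (8)) = A·35 = 1, so A = 1/35.
General solution: y = C₁e^(-4x) + C₂e^(-2x) + (1/35)e^(3x).


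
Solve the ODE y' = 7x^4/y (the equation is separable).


Separate variables: y dy = 7x^4 dx.
Integrate both sides: y²/2 = (7/5)x^5 + C₀.
Multiply by 2: y² = (14/5)x^5 + C.


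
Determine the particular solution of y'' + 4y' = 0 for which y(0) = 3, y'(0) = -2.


Characteristic roots of r² + 4r = 0 are 0, -4.
General solution y = c₁ + c₂ e^(-4x).
Apply y(0) = 3: c₁ + c₂ = 3. Apply y'(0) = -2: 0 c₁ - 4 c₂ = -2.
Solve: c₁ = 5/2, c₂ = 1/2.
Particular solution: y = 5/2 + (1/2)e^(-4x).


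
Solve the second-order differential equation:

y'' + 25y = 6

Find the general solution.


Homogeneous part: r² + 25 = 0 ⇒ r = ±5i, so y_h = C₁cos(5x) + C₂sin(5x).
Try constant y_p = A; plug in: 25A = 6 ⇒ A = 6/25.
General solution: y = C₁cos(5x) + C₂sin(5x) + 6/25.


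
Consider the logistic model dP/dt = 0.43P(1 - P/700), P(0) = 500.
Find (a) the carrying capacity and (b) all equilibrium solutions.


Logistic ODE dP/dt = 0.43P(1 - P/700) has equilibria where dP/dt = 0, i.e. P = 0 or P = 700.
The coefficient (1 - P/K) = 0 when P = K, identifying K = 700 as the carrying capacity.
(a) K = 700; (b) equilibria P = 0 and P = 700.


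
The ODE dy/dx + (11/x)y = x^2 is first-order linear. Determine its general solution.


P(x) = 11/x ⇒ μ = x^11.
(x^11 y)' = x^13 ⇒ x^11 y = x^14/(14) + C.
Solve for y: y = (1/14)x^3 + C/x^11.


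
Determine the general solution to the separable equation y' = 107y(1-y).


Separate: dy/[y(1-y)] = 107 dx.
Partial fractions: 1/[y(1-y)] = 1/y + 1/(1-y).
Integrate: ln|y/(1-y)| = 107x + C₀.
Solve for y: y = 1/(1 + Ce^(-107x)).


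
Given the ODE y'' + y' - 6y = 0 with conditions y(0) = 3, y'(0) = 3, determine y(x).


Characteristic roots of r² + r - 6 = 0 are 2, -3.
General solution y = c₁ e^(2x) + c₂ e^(-3x).
Apply y(0) = 3: c₁ + c₂ = 3. Apply y'(0) = 3: 2 c₁ - 3 c₂ = 3.
Solve: c₁ = 12/5, c₂ = 3/5.
Particular solution: y = (12/5)e^(2x) + (3/5)e^(-3x).


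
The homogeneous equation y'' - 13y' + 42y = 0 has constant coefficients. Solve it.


Characteristic equation: r² - 13r + 42 = 0.
Factor: (r - 6)(r - 7) = 0 ⇒ r = 6, 7 (distinct real).
General solution: y = C₁e^(6x) + C₂e^(7x).


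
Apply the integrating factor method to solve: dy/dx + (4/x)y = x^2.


P(x) = 4/x ⇒ μ = x^4.
(x^4 y)' = x^4·x^2 = x^6.
Integrate: x^4 y = x^7/(7) + C.
Solve for y: y = (1/7)x^3 + C/x^4.


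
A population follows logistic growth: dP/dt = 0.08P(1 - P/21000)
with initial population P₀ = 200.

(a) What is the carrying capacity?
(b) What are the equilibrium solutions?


Logistic ODE dP/dt = 0.08P(1 - P/21000) has equilibria where dP/dt = 0, i.e. P = 0 or P = 21000.
The coefficient (1 - P/K) = 0 when P = K, identifying K = 21000 as the carrying capacity.
(a) K = 21000; (b) equilibria P = 0 and P = 21000.


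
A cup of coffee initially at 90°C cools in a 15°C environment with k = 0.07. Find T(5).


Newton's law: dT/dt = -k(T - T_a) has solution T(t) = T_a + (T₀ - T_a)e^(-kt).
Plug in T_a = 15, T₀ = 90, k = 0.07, t = 5: T(5) = 15 + (75)e^(-0.35) ≈ 67.9°C.


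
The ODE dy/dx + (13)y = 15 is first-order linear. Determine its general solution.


P(x) = 13, Q(x) = 15; integrating factor μ = e^(13x).
(μ y)' = 15e^(13x) ⇒ μ y = (15/13)e^(13x) + C.
Divide by μ: y = 15/13 + Ce^(-13x).


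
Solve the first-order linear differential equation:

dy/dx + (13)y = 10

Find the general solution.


P(x) = 13, Q(x) = 10; integrating factor μ = e^(13x).
(μ y)' = 10e^(13x) ⇒ μ y = (10/13)e^(13x) + C.
Divide by μ: y = 10/13 + Ce^(-13x).


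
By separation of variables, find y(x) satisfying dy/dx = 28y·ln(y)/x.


Separate: dy/[y ln(y)] = 28 dx/x.
Substitute u = ln(y): du/u = 28 dx/x.
Integrate: ln|ln(y)| = 28ln|x| + C₀, hence ln(y) = C·x^28.


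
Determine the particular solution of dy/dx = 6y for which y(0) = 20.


General solution of y' = 6y is y = Ce^(6x).
Apply y(0) = 20: C = 20.
Particular solution: y = 20e^(6x).


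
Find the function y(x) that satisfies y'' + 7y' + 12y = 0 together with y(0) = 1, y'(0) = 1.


Characteristic roots of r² + 7r + 12 = 0 are -4, -3.
General solution y = c₁ e^(-4x) + c₂ e^(-3x).
Apply y(0) = 1: c₁ + c₂ = 1. Apply y'(0) = 1: -4 c₁ - 3 c₂ = 1.
Solve: c₁ = -4, c₂ = 5.
Particular solution: y = -4e^(-4x) + 5e^(-3x).


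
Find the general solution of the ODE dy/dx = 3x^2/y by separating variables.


Separate variables: y dy = 3x^2 dx.
Integrate both sides: y²/2 = x^3 + C₀.
Multiply by 2: y² = 2x^3 + C.


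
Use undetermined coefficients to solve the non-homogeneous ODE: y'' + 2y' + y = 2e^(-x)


Characteristic polynomial (r + 1)² = 0; repeated root r = -1.
y_h = (C₁ + C₂x)e^(-x). Forcing matches the repeated root (resonance), so try y_p = Ax² e^(-x).
Substitute and solve for A: 2A = 2, so A = 1.
General solution: y = (C₁ + C₂x + x²)e^(-x).


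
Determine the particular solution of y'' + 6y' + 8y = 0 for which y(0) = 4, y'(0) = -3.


Characteristic roots of r² + 6r + 8 = 0 are -2, -4.
General solution y = c₁ e^(-2x) + c₂ e^(-4x).
Apply y(0) = 4: c₁ + c₂ = 4. Apply y'(0) = -3: -2 c₁ - 4 c₂ = -3.
Solve: c₁ = 13/2, c₂ = -5/2.
Particular solution: y = (13/2)e^(-2x) - (5/2)e^(-4x).


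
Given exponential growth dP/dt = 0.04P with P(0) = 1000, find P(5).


The ODE dP/dt = 0.04P has solution P(t) = P(0)e^(0.04t).
Substitute P(0) = 1000 and t = 5: P(5) = 1000 e^(0.20) ≈ 1221.


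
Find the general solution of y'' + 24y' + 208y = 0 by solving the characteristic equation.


Characteristic equation: r² + 24r + 208 = 0.
Discriminant is negative; roots r = -12 ± 8i (complex conjugate pair).
General solution uses e^(α x)(C₁ cos(β x) + C₂ sin(β x)): y = e^(-12x)(C₁cos(8x) + C₂sin(8x)).


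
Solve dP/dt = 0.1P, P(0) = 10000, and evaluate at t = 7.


The ODE dP/dt = 0.1P has solution P(t) = P(0)e^(0.1t).
Substitute P(0) = 10000 and t = 7: P(7) = 10000 e^(0.70) ≈ 20138.


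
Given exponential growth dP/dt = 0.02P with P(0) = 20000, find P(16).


The ODE dP/dt = 0.02P has solution P(t) = P(0)e^(0.02t).
Substitute P(0) = 20000 and t = 16: P(16) = 20000 e^(0.32) ≈ 27543.


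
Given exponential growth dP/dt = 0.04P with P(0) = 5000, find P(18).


The ODE dP/dt = 0.04P has solution P(t) = P(0)e^(0.04t).
Substitute P(0) = 5000 and t = 18: P(18) = 5000 e^(0.72) ≈ 10272.


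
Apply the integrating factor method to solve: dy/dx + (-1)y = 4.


P(x) = -1 ⇒ μ = e^(-x).
(μ y)' = 4e^(-x) ⇒ μ y = -4e^(-x) + C.
Divide by μ: y = -4 + Ce^(x).


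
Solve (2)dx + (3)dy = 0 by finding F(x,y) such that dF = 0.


Check exactness: ∂M/∂y = 0 and ∂N/∂x = 0; equal, so the equation is exact.
Integrate M with respect to x (treating y as constant): ∫M dx = 2x + h(y).
Differentiate w.r.t. y and set equal to N: the x-dependent terms already match, leaving h'(y) = 3. Integrate: h(y) = 3y.
So F(x,y) = 2x + 3y.
General solution: 2x + 3y = C.


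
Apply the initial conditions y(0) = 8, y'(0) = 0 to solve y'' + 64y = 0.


Characteristic roots of r² + 64 = 0 are ±8i, so y = C₁cos(8x) + C₂sin(8x).
Apply y(0) = 8: C₁ = 8. Differentiate and apply y'(0) = 0: 8·C₂ = 0, so C₂ = 0.
Particular solution: y = 8cos(8x).


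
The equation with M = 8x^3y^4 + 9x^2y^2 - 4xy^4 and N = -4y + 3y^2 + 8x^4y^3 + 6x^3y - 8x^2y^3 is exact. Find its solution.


Check exactness: ∂M/∂y = 32x^3y^3 + 18x^2y - 16xy^3 and ∂N/∂x = 32x^3y^3 + 18x^2y - 16xy^3; equal, so the equation is exact.
Integrate M with respect to x (treating y as constant): ∫M dx = 2x^4y^4 + 3x^3y^2 - 2x^2y^4 + h(y).
Differentiate w.r.t. y and set equal to N: the x-dependent terms already match, leaving h'(y) = -4y + 3y^2. Integrate: h(y) = -2y^2 + y^3.
So F(x,y) = -2y^2 + y^3 + 2x^4y^4 + 3x^3y^2 - 2x^2y^4.
General solution: -2y^2 + y^3 + 2x^4y^4 + 3x^3y^2 - 2x^2y^4 = C.


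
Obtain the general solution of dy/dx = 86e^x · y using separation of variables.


Separate variables: dy/y = 86e^x dx.
Integrate: ln|y| = 86e^x + C₀.
Exponentiate: y = Ce^(86e^x).
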